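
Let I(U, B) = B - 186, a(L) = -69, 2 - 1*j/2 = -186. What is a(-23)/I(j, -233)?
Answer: 69/419 ≈ 0.16468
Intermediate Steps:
j = 376 (j = 4 - 2*(-186) = 4 + 372 = 376)
I(U, B) = -186 + B
a(-23)/I(j, -233) = -69/(-186 - 233) = -69/(-419) = -69*(-1/419) = 69/419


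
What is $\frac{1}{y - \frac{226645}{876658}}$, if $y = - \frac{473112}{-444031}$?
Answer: $\frac{389263328398}{314120013701} \approx 1.2392$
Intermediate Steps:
$y = \frac{473112}{444031}$ ($y = \left(-473112\right) \left(- \frac{1}{444031}\right) = \frac{473112}{444031} \approx 1.0655$)
$\frac{1}{y - \frac{226645}{876658}} = \frac{1}{\frac{473112}{444031} - \frac{226645}{876658}} = \frac{1}{\frac{314120013701}{389263328398}} = \frac{389263328398}{314120013701}$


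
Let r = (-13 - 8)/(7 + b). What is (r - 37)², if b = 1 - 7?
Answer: 3364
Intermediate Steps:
b = -6
r = -21 (r = (-13 - 8)/(7 - 6) = -21/1 = -21*1 = -21)
(r - 37)² = (-21 - 37)² = (-58)² = 3364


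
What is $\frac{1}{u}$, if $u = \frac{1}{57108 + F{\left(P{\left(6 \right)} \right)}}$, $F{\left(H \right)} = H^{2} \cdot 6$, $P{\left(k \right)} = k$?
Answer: $57324$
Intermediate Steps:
$F{\left(H \right)} = 6 H^{2}$
$u = \frac{1}{57324}$ ($u = \frac{1}{57108 + 6 \cdot 6^{2}} = \frac{1}{57108 + 6 \cdot 36} = \frac{1}{57108 + 216} = \frac{1}{57324} \approx 1.7445 \cdot 10^{-5}$)
$\frac{1}{u} = \frac{1}{\frac{1}{57324}} = 57324$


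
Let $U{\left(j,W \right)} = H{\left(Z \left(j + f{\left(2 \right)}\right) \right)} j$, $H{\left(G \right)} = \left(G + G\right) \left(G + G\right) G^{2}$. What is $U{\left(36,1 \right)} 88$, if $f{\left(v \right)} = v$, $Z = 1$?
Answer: $26422843392$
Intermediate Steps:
$H{\left(G \right)} = 4 G^{4}$ ($H{\left(G \right)} = 2 G 2 G G^{2} = 4 G^{2} G^{2} = 4 G^{4}$)
$U{\left(j,W \right)} = 4 j \left(2 + j\right)^{4}$ ($U{\left(j,W \right)} = 4 \left(1 \left(j + 2\right)\right)^{4} j = 4 \left(1 \left(2 + j\right)\right)^{4} j = 4 \left(2 + j\right)^{4} j = 4 j \left(2 + j\right)^{4}$)
$U{\left(36,1 \right)} 88 = 4 \cdot 36 \left(2 + 36\right)^{4} \cdot 88 = 4 \cdot 36 \cdot 38^{4} \cdot 88 = 4 \cdot 36 \cdot 2085136 \cdot 88 = 300259584 \cdot 88 = 26422843392$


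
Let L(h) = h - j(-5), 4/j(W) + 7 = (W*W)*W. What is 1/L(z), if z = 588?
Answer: 33/19405 ≈ 0.0017006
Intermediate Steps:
j(W) = 4/(-7 + W³) (j(W) = 4/(-7 + (W*W)*W) = 4/(-7 + W²*W) = 4/(-7 + W³))
L(h) = 1/33 + h (L(h) = h - 4/(-7 + (-5)³) = h - 4/(-7 - 125) = h - 4/(-132) = h - 4*(-1)/132 = h - 1*(-1/33) = h + 1/33 = 1/33 + h)
1/L(z) = 1/(1/33 + 588) = 1/(19405/33) = 33/19405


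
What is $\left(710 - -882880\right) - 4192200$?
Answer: $-3308610$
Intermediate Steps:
$\left(710 - -882880\right) - 4192200 = \left(710 + 882880\right) - 4192200 = 883590 - 4192200 = -3308610$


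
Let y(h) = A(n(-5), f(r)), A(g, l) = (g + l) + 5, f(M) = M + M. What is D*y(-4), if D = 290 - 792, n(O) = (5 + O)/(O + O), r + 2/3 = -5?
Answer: 9538/3 ≈ 3179.3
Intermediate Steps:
r = -17/3 (r = -⅔ - 5 = -17/3 ≈ -5.6667)
f(M) = 2*M
n(O) = (5 + O)/(2*O) (n(O) = (5 + O)/((2*O)) = (5 + O)*(1/(2*O)) = (5 + O)/(2*O))
A(g, l) = 5 + g + l
D = -502
y(h) = -19/3 (y(h) = 5 + (½)*(5 - 5)/(-5) + 2*(-17/3) = 5 + (½)*(-⅕)*0 - 34/3 = 5 + 0 - 34/3 = -19/3)
D*y(-4) = -502*(-19/3) = 9538/3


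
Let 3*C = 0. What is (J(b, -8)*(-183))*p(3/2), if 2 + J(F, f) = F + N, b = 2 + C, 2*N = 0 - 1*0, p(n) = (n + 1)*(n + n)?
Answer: 0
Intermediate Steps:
C = 0 (C = (⅓)*0 = 0)
p(n) = 2*n*(1 + n) (p(n) = (1 + n)*(2*n) = 2*n*(1 + n))
N = 0 (N = (0 - 1*0)/2 = (0 + 0)/2 = (½)*0 = 0)
b = 2 (b = 2 + 0 = 2)
J(F, f) = -2 + F (J(F, f) = -2 + (F + 0) = -2 + F)
(J(b, -8)*(-183))*p(3/2) = ((-2 + 2)*(-183))*(2*(3/2)*(1 + 3/2)) = (0*(-183))*(2*(3*(½))*(1 + 3*(½))) = 0*(2*(3/2)*(1 + 3/2)) = 0*(2*(3/2)*(5/2)) = 0*(15/2) = 0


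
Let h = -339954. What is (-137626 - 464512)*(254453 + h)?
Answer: 51483401138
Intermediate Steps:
(-137626 - 464512)*(254453 + h) = (-137626 - 464512)*(254453 - 339954) = -602138*(-85501) = 51483401138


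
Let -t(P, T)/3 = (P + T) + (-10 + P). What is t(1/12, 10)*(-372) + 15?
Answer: 201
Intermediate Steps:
t(P, T) = 30 - 6*P - 3*T (t(P, T) = -3*((P + T) + (-10 + P)) = -3*(-10 + T + 2*P) = 30 - 6*P - 3*T)
t(1/12, 10)*(-372) + 15 = (30 - 6/12 - 3*10)*(-372) + 15 = (30 - 6*1/12 - 30)*(-372) + 15 = (30 - ½ - 30)*(-372) + 15 = -½*(-372) + 15 = 186 + 15 = 201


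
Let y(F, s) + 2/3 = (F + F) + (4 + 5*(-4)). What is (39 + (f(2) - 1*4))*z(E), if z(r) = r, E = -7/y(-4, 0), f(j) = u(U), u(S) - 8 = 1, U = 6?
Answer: 462/37 ≈ 12.486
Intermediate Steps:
y(F, s) = -50/3 + 2*F (y(F, s) = -⅔ + ((F + F) + (4 + 5*(-4))) = -⅔ + (2*F + (4 - 20)) = -⅔ + (2*F - 16) = -⅔ + (-16 + 2*F) = -50/3 + 2*F)
u(S) = 9 (u(S) = 8 + 1 = 9)
f(j) = 9
E = 21/74 (E = -7/(-50/3 + 2*(-4)) = -7/(-50/3 - 8) = -7/(-74/3) = -7*(-3/74) = 21/74 ≈ 0.28378)
(39 + (f(2) - 1*4))*z(E) = (39 + (9 - 1*4))*(21/74) = (39 + (9 - 4))*(21/74) = (39 + 5)*(21/74) = 44*(21/74) = 462/37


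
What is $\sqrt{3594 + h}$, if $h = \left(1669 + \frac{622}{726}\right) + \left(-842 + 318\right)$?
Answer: $\frac{2 \sqrt{1290426}}{33} \approx 68.847$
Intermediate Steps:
$h = \frac{415946}{363}$ ($h = \left(1669 + 622 \cdot \frac{1}{726}\right) - 524 = \left(1669 + \frac{311}{363}\right) - 524 = \frac{606158}{363} - 524 = \frac{415946}{363} \approx 1145.9$)
$\sqrt{3594 + h} = \sqrt{3594 + \frac{415946}{363}} = \sqrt{\frac{1720568}{363}} = \frac{2 \sqrt{1290426}}{33}$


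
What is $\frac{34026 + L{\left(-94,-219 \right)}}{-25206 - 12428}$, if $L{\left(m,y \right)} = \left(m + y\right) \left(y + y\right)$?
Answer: $- \frac{2760}{607} \approx -4.547$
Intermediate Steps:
$L{\left(m,y \right)} = 2 y \left(m + y\right)$ ($L{\left(m,y \right)} = \left(m + y\right) 2 y = 2 y \left(m + y\right)$)
$\frac{34026 + L{\left(-94,-219 \right)}}{-25206 - 12428} = \frac{34026 + 2 \left(-219\right) \left(-94 - 219\right)}{-25206 - 12428} = \frac{34026 + 2 \left(-219\right) \left(-313\right)}{-37634} = \left(34026 + 137094\right) \left(- \frac{1}{37634}\right) = 171120 \left(- \frac{1}{37634}\right) = - \frac{2760}{607}$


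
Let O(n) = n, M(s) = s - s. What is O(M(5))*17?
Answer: 0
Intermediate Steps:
M(s) = 0
O(M(5))*17 = 0*17 = 0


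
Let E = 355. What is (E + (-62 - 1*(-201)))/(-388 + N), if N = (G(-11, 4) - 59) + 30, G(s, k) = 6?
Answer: -494/411 ≈ -1.2019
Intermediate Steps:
N = -23 (N = (6 - 59) + 30 = -53 + 30 = -23)
(E + (-62 - 1*(-201)))/(-388 + N) = (355 + (-62 - 1*(-201)))/(-388 - 23) = (355 + (-62 + 201))/(-411) = (355 + 139)*(-1/411) = 494*(-1/411) = -494/411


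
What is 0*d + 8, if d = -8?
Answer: 8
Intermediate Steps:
0*d + 8 = 0*(-8) + 8 = 0 + 8 = 8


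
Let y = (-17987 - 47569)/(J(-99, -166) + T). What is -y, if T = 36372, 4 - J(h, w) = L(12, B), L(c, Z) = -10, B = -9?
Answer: 32778/18193 ≈ 1.8017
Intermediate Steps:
J(h, w) = 14 (J(h, w) = 4 - 1*(-10) = 4 + 10 = 14)
y = -32778/18193 (y = (-17987 - 47569)/(14 + 36372) = -65556/36386 = -65556*1/36386 = -32778/18193 ≈ -1.8017)
-y = -1*(-32778/18193) = 32778/18193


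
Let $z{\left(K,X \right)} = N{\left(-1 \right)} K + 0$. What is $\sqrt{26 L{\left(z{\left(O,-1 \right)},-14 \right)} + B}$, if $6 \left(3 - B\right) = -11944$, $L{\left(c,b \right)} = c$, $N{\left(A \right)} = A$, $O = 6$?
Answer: $\frac{\sqrt{16539}}{3} \approx 42.868$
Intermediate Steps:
$z{\left(K,X \right)} = - K$ ($z{\left(K,X \right)} = - K + 0 = - K$)
$B = \frac{5981}{3}$ ($B = 3 - - \frac{5972}{3} = 3 + \frac{5972}{3} = \frac{5981}{3} \approx 1993.7$)
$\sqrt{26 L{\left(z{\left(O,-1 \right)},-14 \right)} + B} = \sqrt{26 \left(\left(-1\right) 6\right) + \frac{5981}{3}} = \sqrt{26 \left(-6\right) + \frac{5981}{3}} = \sqrt{-156 + \frac{5981}{3}} = \sqrt{\frac{5513}{3}} = \frac{\sqrt{16539}}{3}$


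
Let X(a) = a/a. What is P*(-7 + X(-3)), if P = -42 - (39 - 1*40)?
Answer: 246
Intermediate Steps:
X(a) = 1
P = -41 (P = -42 - (39 - 40) = -42 - 1*(-1) = -42 + 1 = -41)
P*(-7 + X(-3)) = -41*(-7 + 1) = -41*(-6) = 246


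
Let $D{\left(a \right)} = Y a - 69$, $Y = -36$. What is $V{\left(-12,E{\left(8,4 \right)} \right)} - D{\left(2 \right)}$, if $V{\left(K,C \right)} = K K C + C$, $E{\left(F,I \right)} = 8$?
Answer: $1301$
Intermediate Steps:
$D{\left(a \right)} = -69 - 36 a$ ($D{\left(a \right)} = - 36 a - 69 = -69 - 36 a$)
$V{\left(K,C \right)} = C + C K^{2}$ ($V{\left(K,C \right)} = K^{2} C + C = C K^{2} + C = C + C K^{2}$)
$V{\left(-12,E{\left(8,4 \right)} \right)} - D{\left(2 \right)} = 8 \left(1 + \left(-12\right)^{2}\right) - \left(-69 - 72\right) = 8 \left(1 + 144\right) - \left(-69 - 72\right) = 8 \cdot 145 - -141 = 1160 + 141 = 1301$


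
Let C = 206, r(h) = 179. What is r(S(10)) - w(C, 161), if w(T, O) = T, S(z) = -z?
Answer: -27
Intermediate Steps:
r(S(10)) - w(C, 161) = 179 - 1*206 = 179 - 206 = -27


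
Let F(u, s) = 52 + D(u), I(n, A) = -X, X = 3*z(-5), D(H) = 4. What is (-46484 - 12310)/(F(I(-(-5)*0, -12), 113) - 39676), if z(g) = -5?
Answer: 29397/19810 ≈ 1.4839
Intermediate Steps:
X = -15 (X = 3*(-5) = -15)
I(n, A) = 15 (I(n, A) = -1*(-15) = 15)
F(u, s) = 56 (F(u, s) = 52 + 4 = 56)
(-46484 - 12310)/(F(I(-(-5)*0, -12), 113) - 39676) = (-46484 - 12310)/(56 - 39676) = -58794/(-39620) = -58794*(-1/39620) = 29397/19810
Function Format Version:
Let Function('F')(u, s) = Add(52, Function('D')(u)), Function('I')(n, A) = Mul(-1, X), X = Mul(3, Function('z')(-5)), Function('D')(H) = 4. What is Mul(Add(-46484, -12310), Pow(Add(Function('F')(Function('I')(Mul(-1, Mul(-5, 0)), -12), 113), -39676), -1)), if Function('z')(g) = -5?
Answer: Rational(29397, 19810) ≈ 1.4839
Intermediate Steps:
X = -15 (X = Mul(3, -5) = -15)
Function('I')(n, A) = 15 (Function('I')(n, A) = Mul(-1, -15) = 15)
Function('F')(u, s) = 56 (Function('F')(u, s) = Add(52, 4) = 56)
Mul(Add(-46484, -12310), Pow(Add(Function('F')(Function('I')(Mul(-1, Mul(-5, 0)), -12), 113), -39676), -1)) = Mul(Add(-46484, -12310), Pow(Add(56, -39676), -1)) = Mul(-58794, Pow(-39620, -1)) = Mul(-58794, Rational(-1, 39620)) = Rational(29397, 19810)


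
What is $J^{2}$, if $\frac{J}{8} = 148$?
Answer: $1401856$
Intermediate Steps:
$J = 1184$ ($J = 8 \cdot 148 = 1184$)
$J^{2} = 1184^{2} = 1401856$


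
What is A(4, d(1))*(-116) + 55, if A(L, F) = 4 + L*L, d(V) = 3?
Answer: -2265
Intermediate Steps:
A(L, F) = 4 + L**2
A(4, d(1))*(-116) + 55 = (4 + 4**2)*(-116) + 55 = (4 + 16)*(-116) + 55 = 20*(-116) + 55 = -2320 + 55 = -2265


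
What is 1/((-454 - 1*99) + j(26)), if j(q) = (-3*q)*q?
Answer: -1/2581 ≈ -0.00038745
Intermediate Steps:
j(q) = -3*q²
1/((-454 - 1*99) + j(26)) = 1/((-454 - 1*99) - 3*26²) = 1/((-454 - 99) - 3*676) = 1/(-553 - 2028) = 1/(-2581) = -1/2581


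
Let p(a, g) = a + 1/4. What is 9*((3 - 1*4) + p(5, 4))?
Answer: 153/4 ≈ 38.250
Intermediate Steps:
p(a, g) = ¼ + a (p(a, g) = a + ¼ = ¼ + a)
9*((3 - 1*4) + p(5, 4)) = 9*((3 - 1*4) + (¼ + 5)) = 9*((3 - 4) + 21/4) = 9*(-1 + 21/4) = 9*(17/4) = 153/4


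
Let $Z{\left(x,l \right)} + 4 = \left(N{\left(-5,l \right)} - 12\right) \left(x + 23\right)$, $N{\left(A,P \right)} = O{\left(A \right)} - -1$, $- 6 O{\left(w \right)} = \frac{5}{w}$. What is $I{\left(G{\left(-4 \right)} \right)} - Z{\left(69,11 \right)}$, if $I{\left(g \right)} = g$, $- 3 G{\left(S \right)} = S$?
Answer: $1002$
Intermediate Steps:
$G{\left(S \right)} = - \frac{S}{3}$
$O{\left(w \right)} = - \frac{5}{6 w}$ ($O{\left(w \right)} = - \frac{5 \frac{1}{w}}{6} = - \frac{5}{6 w}$)
$N{\left(A,P \right)} = 1 - \frac{5}{6 A}$ ($N{\left(A,P \right)} = - \frac{5}{6 A} - -1 = - \frac{5}{6 A} + 1 = 1 - \frac{5}{6 A}$)
$Z{\left(x,l \right)} = - \frac{1519}{6} - \frac{65 x}{6}$ ($Z{\left(x,l \right)} = -4 + \left(\frac{- \frac{5}{6} - 5}{-5} - 12\right) \left(x + 23\right) = -4 + \left(\left(- \frac{1}{5}\right) \left(- \frac{35}{6}\right) - 12\right) \left(23 + x\right) = -4 + \left(\frac{7}{6} - 12\right) \left(23 + x\right) = -4 - \frac{65 \left(23 + x\right)}{6} = -4 - \left(\frac{1495}{6} + \frac{65 x}{6}\right) = - \frac{1519}{6} - \frac{65 x}{6}$)
$I{\left(G{\left(-4 \right)} \right)} - Z{\left(69,11 \right)} = \left(- \frac{1}{3}\right) \left(-4\right) - \left(- \frac{1519}{6} - \frac{1495}{2}\right) = \frac{4}{3} - \left(- \frac{1519}{6} - \frac{1495}{2}\right) = \frac{4}{3} - - \frac{3002}{3} = \frac{4}{3} + \frac{3002}{3} = 1002$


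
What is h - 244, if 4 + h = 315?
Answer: 67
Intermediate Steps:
h = 311 (h = -4 + 315 = 311)
h - 244 = 311 - 244 = 67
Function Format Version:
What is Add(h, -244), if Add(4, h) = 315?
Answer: 67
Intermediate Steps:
h = 311 (h = Add(-4, 315) = 311)
Add(h, -244) = Add(311, -244) = 67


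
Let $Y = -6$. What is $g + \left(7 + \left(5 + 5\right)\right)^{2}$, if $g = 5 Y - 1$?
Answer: $258$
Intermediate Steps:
$g = -31$ ($g = 5 \left(-6\right) - 1 = -30 - 1 = -31$)
$g + \left(7 + \left(5 + 5\right)\right)^{2} = -31 + \left(7 + \left(5 + 5\right)\right)^{2} = -31 + \left(7 + 10\right)^{2} = -31 + 17^{2} = -31 + 289 = 258$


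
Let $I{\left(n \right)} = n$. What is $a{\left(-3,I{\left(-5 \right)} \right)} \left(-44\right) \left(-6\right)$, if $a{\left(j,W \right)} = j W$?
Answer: $3960$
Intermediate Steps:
$a{\left(j,W \right)} = W j$
$a{\left(-3,I{\left(-5 \right)} \right)} \left(-44\right) \left(-6\right) = \left(-5\right) \left(-3\right) \left(-44\right) \left(-6\right) = 15 \left(-44\right) \left(-6\right) = \left(-660\right) \left(-6\right) = 3960$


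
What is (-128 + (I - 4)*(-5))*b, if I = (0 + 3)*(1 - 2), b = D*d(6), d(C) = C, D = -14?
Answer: 7812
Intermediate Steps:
b = -84 (b = -14*6 = -84)
I = -3 (I = 3*(-1) = -3)
(-128 + (I - 4)*(-5))*b = (-128 + (-3 - 4)*(-5))*(-84) = (-128 - 7*(-5))*(-84) = (-128 + 35)*(-84) = -93*(-84) = 7812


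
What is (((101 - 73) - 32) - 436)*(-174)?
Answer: 76560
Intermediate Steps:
(((101 - 73) - 32) - 436)*(-174) = ((28 - 32) - 436)*(-174) = (-4 - 436)*(-174) = -440*(-174) = 76560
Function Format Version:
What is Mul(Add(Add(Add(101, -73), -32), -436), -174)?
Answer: 76560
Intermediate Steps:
Mul(Add(Add(Add(101, -73), -32), -436), -174) = Mul(Add(Add(28, -32), -436), -174) = Mul(Add(-4, -436), -174) = Mul(-440, -174) = 76560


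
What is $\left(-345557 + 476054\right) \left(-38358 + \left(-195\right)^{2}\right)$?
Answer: $-43455501$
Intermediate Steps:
$\left(-345557 + 476054\right) \left(-38358 + \left(-195\right)^{2}\right) = 130497 \left(-38358 + 38025\right) = 130497 \left(-333\right) = -43455501$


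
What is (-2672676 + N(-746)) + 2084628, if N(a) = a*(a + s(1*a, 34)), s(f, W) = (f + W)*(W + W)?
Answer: 36086804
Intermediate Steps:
s(f, W) = 2*W*(W + f) (s(f, W) = (W + f)*(2*W) = 2*W*(W + f))
N(a) = a*(2312 + 69*a) (N(a) = a*(a + 2*34*(34 + 1*a)) = a*(a + 2*34*(34 + a)) = a*(a + (2312 + 68*a)) = a*(2312 + 69*a))
(-2672676 + N(-746)) + 2084628 = (-2672676 - 746*(2312 + 69*(-746))) + 2084628 = (-2672676 - 746*(2312 - 51474)) + 2084628 = (-2672676 - 746*(-49162)) + 2084628 = (-2672676 + 36674852) + 2084628 = 34002176 + 2084628 = 36086804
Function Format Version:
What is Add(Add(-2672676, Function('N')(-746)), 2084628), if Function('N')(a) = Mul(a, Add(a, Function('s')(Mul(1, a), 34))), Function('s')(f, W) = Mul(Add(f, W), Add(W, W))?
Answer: 36086804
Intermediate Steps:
Function('s')(f, W) = Mul(2, W, Add(W, f)) (Function('s')(f, W) = Mul(Add(W, f), Mul(2, W)) = Mul(2, W, Add(W, f)))
Function('N')(a) = Mul(a, Add(2312, Mul(69, a))) (Function('N')(a) = Mul(a, Add(a, Mul(2, 34, Add(34, Mul(1, a))))) = Mul(a, Add(a, Mul(2, 34, Add(34, a)))) = Mul(a, Add(a, Add(2312, Mul(68, a)))) = Mul(a, Add(2312, Mul(69, a))))
Add(Add(-2672676, Function('N')(-746)), 2084628) = Add(Add(-2672676, Mul(-746, Add(2312, Mul(69, -746)))), 2084628) = Add(Add(-2672676, Mul(-746, Add(2312, -51474))), 2084628) = Add(Add(-2672676, Mul(-746, -49162)), 2084628) = Add(Add(-2672676, 36674852), 2084628) = Add(34002176, 2084628) = 36086804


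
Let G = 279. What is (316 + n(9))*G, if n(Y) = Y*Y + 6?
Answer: 112437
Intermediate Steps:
n(Y) = 6 + Y² (n(Y) = Y² + 6 = 6 + Y²)
(316 + n(9))*G = (316 + (6 + 9²))*279 = (316 + (6 + 81))*279 = (316 + 87)*279 = 403*279 = 112437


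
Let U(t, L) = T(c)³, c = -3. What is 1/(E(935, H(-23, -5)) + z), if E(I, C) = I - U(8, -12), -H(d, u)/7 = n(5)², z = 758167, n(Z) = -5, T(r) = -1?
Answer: 1/759103 ≈ 1.3173e-6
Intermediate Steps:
U(t, L) = -1 (U(t, L) = (-1)³ = -1)
H(d, u) = -175 (H(d, u) = -7*(-5)² = -7*25 = -175)
E(I, C) = 1 + I (E(I, C) = I - 1*(-1) = I + 1 = 1 + I)
1/(E(935, H(-23, -5)) + z) = 1/((1 + 935) + 758167) = 1/(936 + 758167) = 1/759103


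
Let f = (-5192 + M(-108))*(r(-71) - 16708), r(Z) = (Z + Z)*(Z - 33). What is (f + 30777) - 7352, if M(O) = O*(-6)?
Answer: 8838785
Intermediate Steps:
r(Z) = 2*Z*(-33 + Z) (r(Z) = (2*Z)*(-33 + Z) = 2*Z*(-33 + Z))
M(O) = -6*O
f = 8815360 (f = (-5192 - 6*(-108))*(2*(-71)*(-33 - 71) - 16708) = (-5192 + 648)*(2*(-71)*(-104) - 16708) = -4544*(14768 - 16708) = -4544*(-1940) = 8815360)
(f + 30777) - 7352 = (8815360 + 30777) - 7352 = 8846137 - 7352 = 8838785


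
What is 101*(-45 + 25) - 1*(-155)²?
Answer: -26045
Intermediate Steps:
101*(-45 + 25) - 1*(-155)² = 101*(-20) - 1*24025 = -2020 - 24025 = -26045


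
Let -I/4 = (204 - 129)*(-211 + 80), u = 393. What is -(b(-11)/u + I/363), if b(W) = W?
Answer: -5146969/47553 ≈ -108.24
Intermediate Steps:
I = 39300 (I = -4*(204 - 129)*(-211 + 80) = -300*(-131) = -4*(-9825) = 39300)
-(b(-11)/u + I/363) = -(-11/393 + 39300/363) = -(-11*1/393 + 39300*(1/363)) = -(-11/393 + 13100/121) = -1*5146969/47553 = -5146969/47553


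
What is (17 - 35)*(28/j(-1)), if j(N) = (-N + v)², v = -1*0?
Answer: -504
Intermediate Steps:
v = 0
j(N) = N² (j(N) = (-N + 0)² = (-N)² = N²)
(17 - 35)*(28/j(-1)) = (17 - 35)*(28/((-1)²)) = -504/1 = -504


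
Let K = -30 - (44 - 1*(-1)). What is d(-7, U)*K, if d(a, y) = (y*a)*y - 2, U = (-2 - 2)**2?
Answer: 134550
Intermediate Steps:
U = 16 (U = (-4)**2 = 16)
d(a, y) = -2 + a*y**2 (d(a, y) = (a*y)*y - 2 = a*y**2 - 2 = -2 + a*y**2)
K = -75 (K = -30 - (44 + 1) = -30 - 1*45 = -30 - 45 = -75)
d(-7, U)*K = (-2 - 7*16**2)*(-75) = (-2 - 7*256)*(-75) = (-2 - 1792)*(-75) = -1794*(-75) = 134550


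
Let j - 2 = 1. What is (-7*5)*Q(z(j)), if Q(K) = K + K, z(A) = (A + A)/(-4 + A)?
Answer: 420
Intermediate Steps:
j = 3 (j = 2 + 1 = 3)
z(A) = 2*A/(-4 + A) (z(A) = (2*A)/(-4 + A) = 2*A/(-4 + A))
Q(K) = 2*K
(-7*5)*Q(z(j)) = (-7*5)*(2*(2*3/(-4 + 3))) = -70*2*3/(-1) = -70*2*3*(-1) = -70*(-6) = -35*(-12) = 420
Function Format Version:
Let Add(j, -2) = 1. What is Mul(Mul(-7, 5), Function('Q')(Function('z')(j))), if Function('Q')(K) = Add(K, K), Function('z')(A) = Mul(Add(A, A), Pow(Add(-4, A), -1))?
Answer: 420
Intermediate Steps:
j = 3 (j = Add(2, 1) = 3)
Function('z')(A) = Mul(2, A, Pow(Add(-4, A), -1)) (Function('z')(A) = Mul(Mul(2, A), Pow(Add(-4, A), -1)) = Mul(2, A, Pow(Add(-4, A), -1)))
Function('Q')(K) = Mul(2, K)
Mul(Mul(-7, 5), Function('Q')(Function('z')(j))) = Mul(Mul(-7, 5), Mul(2, Mul(2, 3, Pow(Add(-4, 3), -1)))) = Mul(-35, Mul(2, Mul(2, 3, Pow(-1, -1)))) = Mul(-35, Mul(2, Mul(2, 3, -1))) = Mul(-35, Mul(2, -6)) = Mul(-35, -12) = 420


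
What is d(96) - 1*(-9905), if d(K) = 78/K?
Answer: 158493/16 ≈ 9905.8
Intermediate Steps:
d(96) - 1*(-9905) = 78/96 - 1*(-9905) = 78*(1/96) + 9905 = 13/16 + 9905 = 158493/16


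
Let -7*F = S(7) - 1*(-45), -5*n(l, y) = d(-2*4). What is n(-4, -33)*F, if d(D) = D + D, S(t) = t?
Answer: -832/35 ≈ -23.771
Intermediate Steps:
d(D) = 2*D
n(l, y) = 16/5 (n(l, y) = -2*(-2*4)/5 = -2*(-8)/5 = -1/5*(-16) = 16/5)
F = -52/7 (F = -(7 - 1*(-45))/7 = -(7 + 45)/7 = -1/7*52 = -52/7 ≈ -7.4286)
n(-4, -33)*F = (16/5)*(-52/7) = -832/35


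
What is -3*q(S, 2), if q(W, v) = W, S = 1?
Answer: -3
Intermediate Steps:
-3*q(S, 2) = -3*1 = -3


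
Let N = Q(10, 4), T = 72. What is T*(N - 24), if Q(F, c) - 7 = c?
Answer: -936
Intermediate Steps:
Q(F, c) = 7 + c
N = 11 (N = 7 + 4 = 11)
T*(N - 24) = 72*(11 - 24) = 72*(-13) = -936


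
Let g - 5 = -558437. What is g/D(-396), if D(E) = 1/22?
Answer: -12285504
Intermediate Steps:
D(E) = 1/22
g = -558432 (g = 5 - 558437 = -558432)
g/D(-396) = -558432/1/22 = -558432*22 = -12285504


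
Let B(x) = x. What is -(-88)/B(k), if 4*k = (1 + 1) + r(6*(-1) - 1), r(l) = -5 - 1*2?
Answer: -352/5 ≈ -70.400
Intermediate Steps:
r(l) = -7 (r(l) = -5 - 2 = -7)
k = -5/4 (k = ((1 + 1) - 7)/4 = (2 - 7)/4 = (¼)*(-5) = -5/4 ≈ -1.2500)
-(-88)/B(k) = -(-88)/(-5/4) = -(-88)*(-4)/5 = -1*352/5 = -352/5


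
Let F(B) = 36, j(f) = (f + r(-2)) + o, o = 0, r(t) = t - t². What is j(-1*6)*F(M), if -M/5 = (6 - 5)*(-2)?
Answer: -432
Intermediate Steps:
M = 10 (M = -5*(6 - 5)*(-2) = -5*(-2) = 10)
j(f) = -6 + f (j(f) = (f - 2*(1 - 1*(-2))) + 0 = (f - 2*(1 + 2)) + 0 = (f - 2*3) + 0 = (f - 6) + 0 = (-6 + f) + 0 = -6 + f)
j(-1*6)*F(M) = (-6 - 1*6)*36 = (-6 - 6)*36 = -12*36 = -432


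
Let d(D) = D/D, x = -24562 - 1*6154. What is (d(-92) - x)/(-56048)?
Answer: -30717/56048 ≈ -0.54805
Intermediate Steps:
x = -30716 (x = -24562 - 6154 = -30716)
d(D) = 1
(d(-92) - x)/(-56048) = (1 - 1*(-30716))/(-56048) = (1 + 30716)*(-1/56048) = 30717*(-1/56048) = -30717/56048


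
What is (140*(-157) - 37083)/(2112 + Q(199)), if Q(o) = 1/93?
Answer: -5492859/196417 ≈ -27.965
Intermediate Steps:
Q(o) = 1/93
(140*(-157) - 37083)/(2112 + Q(199)) = (140*(-157) - 37083)/(2112 + 1/93) = (-21980 - 37083)/(196417/93) = -59063*93/196417 = -5492859/196417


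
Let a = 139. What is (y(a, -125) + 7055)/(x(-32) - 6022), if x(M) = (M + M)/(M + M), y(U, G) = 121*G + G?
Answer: 8195/6021 ≈ 1.3611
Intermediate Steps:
y(U, G) = 122*G
x(M) = 1 (x(M) = (2*M)/((2*M)) = (2*M)*(1/(2*M)) = 1)
(y(a, -125) + 7055)/(x(-32) - 6022) = (122*(-125) + 7055)/(1 - 6022) = (-15250 + 7055)/(-6021) = -8195*(-1/6021) = 8195/6021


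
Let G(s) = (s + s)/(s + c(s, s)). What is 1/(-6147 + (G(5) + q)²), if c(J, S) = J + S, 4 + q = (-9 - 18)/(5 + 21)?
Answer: -6084/37282067 ≈ -0.00016319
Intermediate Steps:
q = -131/26 (q = -4 + (-9 - 18)/(5 + 21) = -4 - 27/26 = -131/26 ≈ -5.0385)
G(s) = ⅔ (G(s) = (s + s)/(s + (s + s)) = (2*s)/(s + 2*s) = (2*s)/((3*s)) = (2*s)*(1/(3*s)) = ⅔)
1/(-6147 + (G(5) + q)²) = 1/(-6147 + (⅔ - 131/26)²) = 1/(-6147 + (-341/78)²) = 1/(-6147 + 116281/6084) = 1/(-37282067/6084) = -6084/37282067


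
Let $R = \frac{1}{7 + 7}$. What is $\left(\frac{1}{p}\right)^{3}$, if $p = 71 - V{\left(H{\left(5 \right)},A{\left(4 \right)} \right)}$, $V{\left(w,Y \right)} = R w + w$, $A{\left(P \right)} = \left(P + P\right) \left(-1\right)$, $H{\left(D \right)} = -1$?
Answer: $\frac{2744}{1027243729} \approx 2.6712 \cdot 10^{-6}$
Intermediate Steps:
$A{\left(P \right)} = - 2 P$ ($A{\left(P \right)} = 2 P \left(-1\right) = - 2 P$)
$R = \frac{1}{14} \approx 0.071429$
$V{\left(w,Y \right)} = \frac{15 w}{14}$ ($V{\left(w,Y \right)} = \frac{w}{14} + w = \frac{15 w}{14}$)
$p = \frac{1009}{14}$ ($p = 71 - \frac{15}{14} \left(-1\right) = 71 - - \frac{15}{14} = 71 + \frac{15}{14} = \frac{1009}{14} \approx 72.071$)
$\left(\frac{1}{p}\right)^{3} = \left(\frac{1}{\frac{1009}{14}}\right)^{3} = \left(\frac{14}{1009}\right)^{3} = \frac{2744}{1027243729}$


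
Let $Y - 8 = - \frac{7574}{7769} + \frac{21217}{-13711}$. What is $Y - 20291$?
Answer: $- \frac{2160829236784}{106520759} \approx -20286.0$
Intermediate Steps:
$Y = \frac{583484085}{106520759}$ ($Y = 8 + \left(- \frac{7574}{7769} + \frac{21217}{-13711}\right) = 8 + \left(\left(-7574\right) \frac{1}{7769} + 21217 \left(- \frac{1}{13711}\right)\right) = 8 - \frac{268681987}{106520759} = \frac{583484085}{106520759} \approx 5.4777$)
$Y - 20291 = \frac{583484085}{106520759} - 20291 = - \frac{2160829236784}{106520759}$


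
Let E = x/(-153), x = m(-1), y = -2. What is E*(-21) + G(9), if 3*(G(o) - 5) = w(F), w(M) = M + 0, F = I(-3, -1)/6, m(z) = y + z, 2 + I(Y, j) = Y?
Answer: 1319/306 ≈ 4.3105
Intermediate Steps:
I(Y, j) = -2 + Y
m(z) = -2 + z
x = -3 (x = -2 - 1 = -3)
F = -⅚ (F = (-2 - 3)/6 = -5*⅙ = -⅚ ≈ -0.83333)
E = 1/51 (E = -3/(-153) = -3*(-1/153) = 1/51 ≈ 0.019608)
w(M) = M
G(o) = 85/18 (G(o) = 5 + (⅓)*(-⅚) = 5 - 5/18 = 85/18)
E*(-21) + G(9) = (1/51)*(-21) + 85/18 = -7/17 + 85/18 = 1319/306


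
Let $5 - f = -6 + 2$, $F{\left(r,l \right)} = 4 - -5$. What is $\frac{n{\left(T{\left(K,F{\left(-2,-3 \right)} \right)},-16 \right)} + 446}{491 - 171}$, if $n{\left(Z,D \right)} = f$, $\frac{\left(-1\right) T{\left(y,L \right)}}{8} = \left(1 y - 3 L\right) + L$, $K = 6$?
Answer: $\frac{91}{64} \approx 1.4219$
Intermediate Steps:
$F{\left(r,l \right)} = 9$ ($F{\left(r,l \right)} = 4 + 5 = 9$)
$T{\left(y,L \right)} = - 8 y + 16 L$ ($T{\left(y,L \right)} = - 8 \left(\left(1 y - 3 L\right) + L\right) = - 8 \left(\left(y - 3 L\right) + L\right) = - 8 \left(y - 2 L\right) = - 8 y + 16 L$)
$f = 9$ ($f = 5 - \left(-6 + 2\right) = 5 - -4 = 5 + 4 = 9$)
$n{\left(Z,D \right)} = 9$
$\frac{n{\left(T{\left(K,F{\left(-2,-3 \right)} \right)},-16 \right)} + 446}{491 - 171} = \frac{9 + 446}{491 - 171} = \frac{455}{320} = 455 \cdot \frac{1}{320} = \frac{91}{64}$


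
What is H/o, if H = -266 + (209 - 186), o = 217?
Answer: -243/217 ≈ -1.1198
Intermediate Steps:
H = -243 (H = -266 + 23 = -243)
H/o = -243/217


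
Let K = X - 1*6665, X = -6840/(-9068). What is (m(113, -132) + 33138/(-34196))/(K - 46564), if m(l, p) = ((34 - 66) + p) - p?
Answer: 1277919235/2063188867434 ≈ 0.00061939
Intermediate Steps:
X = 1710/2267 (X = -6840*(-1/9068) = 1710/2267 ≈ 0.75430)
K = -15107845/2267 (K = 1710/2267 - 1*6665 = 1710/2267 - 6665 = -15107845/2267 ≈ -6664.2)
m(l, p) = -32 (m(l, p) = (-32 + p) - p = -32)
(m(113, -132) + 33138/(-34196))/(K - 46564) = (-32 + 33138/(-34196))/(-15107845/2267 - 46564) = (-32 + 33138*(-1/34196))/(-120668433/2267) = (-32 - 16569/17098)*(-2267/120668433) = -563705/17098*(-2267/120668433) = 1277919235/2063188867434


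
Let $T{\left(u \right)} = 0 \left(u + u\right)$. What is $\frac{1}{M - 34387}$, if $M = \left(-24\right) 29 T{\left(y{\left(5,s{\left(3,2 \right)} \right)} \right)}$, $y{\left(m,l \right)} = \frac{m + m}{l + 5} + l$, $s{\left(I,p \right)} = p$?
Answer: $- \frac{1}{34387} \approx -2.9081 \cdot 10^{-5}$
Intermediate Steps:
$y{\left(m,l \right)} = l + \frac{2 m}{5 + l}$ ($y{\left(m,l \right)} = \frac{2 m}{5 + l} + l = l + \frac{2 m}{5 + l}$)
$T{\left(u \right)} = 0$ ($T{\left(u \right)} = 0 \cdot 2 u = 0$)
$M = 0$ ($M = \left(-24\right) 29 \cdot 0 = \left(-696\right) 0 = 0$)
$\frac{1}{M - 34387} = \frac{1}{0 - 34387} = \frac{1}{-34387} = - \frac{1}{34387}$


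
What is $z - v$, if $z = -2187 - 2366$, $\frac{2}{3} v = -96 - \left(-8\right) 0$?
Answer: $-4409$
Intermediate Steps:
$v = -144$ ($v = \frac{3 \left(-96 - \left(-8\right) 0\right)}{2} = \frac{3 \left(-96 - 0\right)}{2} = \frac{3 \left(-96 + 0\right)}{2} = \frac{3}{2} \left(-96\right) = -144$)
$z = -4553$
$z - v = -4553 - -144 = -4553 + 144 = -4409$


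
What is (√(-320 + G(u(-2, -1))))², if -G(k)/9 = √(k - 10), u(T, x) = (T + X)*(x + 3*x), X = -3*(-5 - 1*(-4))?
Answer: -320 - 9*I*√14 ≈ -320.0 - 33.675*I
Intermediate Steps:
X = 3 (X = -3*(-5 + 4) = -3*(-1) = 3)
u(T, x) = 4*x*(3 + T) (u(T, x) = (T + 3)*(x + 3*x) = (3 + T)*(4*x) = 4*x*(3 + T))
G(k) = -9*√(-10 + k) (G(k) = -9*√(k - 10) = -9*√(-10 + k))
(√(-320 + G(u(-2, -1))))² = (√(-320 - 9*√(-10 + 4*(-1)*(3 - 2))))² = (√(-320 - 9*√(-10 + 4*(-1)*1)))² = (√(-320 - 9*√(-10 - 4)))² = (√(-320 - 9*I*√14))² = -320 - 9*I*√14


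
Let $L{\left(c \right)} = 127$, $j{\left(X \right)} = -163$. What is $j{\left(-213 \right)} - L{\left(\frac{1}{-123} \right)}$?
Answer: $-290$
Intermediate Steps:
$j{\left(-213 \right)} - L{\left(\frac{1}{-123} \right)} = -163 - 127 = -290$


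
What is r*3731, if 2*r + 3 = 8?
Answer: 18655/2 ≈ 9327.5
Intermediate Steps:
r = 5/2 (r = -3/2 + (½)*8 = -3/2 + 4 = 5/2 ≈ 2.5000)
r*3731 = (5/2)*3731 = 18655/2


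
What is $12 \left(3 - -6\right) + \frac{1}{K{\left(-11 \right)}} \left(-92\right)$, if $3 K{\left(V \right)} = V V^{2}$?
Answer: $\frac{144024}{1331} \approx 108.21$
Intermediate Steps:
$K{\left(V \right)} = \frac{V^{3}}{3}$ ($K{\left(V \right)} = \frac{V V^{2}}{3} = \frac{V^{3}}{3}$)
$12 \left(3 - -6\right) + \frac{1}{K{\left(-11 \right)}} \left(-92\right) = 12 \left(3 - -6\right) + \frac{1}{\frac{1}{3} \left(-11\right)^{3}} \left(-92\right) = 12 \left(3 + 6\right) + \frac{1}{\frac{1}{3} \left(-1331\right)} \left(-92\right) = 12 \cdot 9 + \frac{1}{- \frac{1331}{3}} \left(-92\right) = 108 - - \frac{276}{1331} = 108 + \frac{276}{1331} = \frac{144024}{1331}$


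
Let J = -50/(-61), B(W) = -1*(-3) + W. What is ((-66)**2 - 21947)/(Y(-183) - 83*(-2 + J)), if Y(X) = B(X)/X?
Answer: -1073051/6036 ≈ -177.78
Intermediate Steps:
B(W) = 3 + W
J = 50/61 (J = -50*(-1/61) = 50/61 ≈ 0.81967)
Y(X) = (3 + X)/X
((-66)**2 - 21947)/(Y(-183) - 83*(-2 + J)) = ((-66)**2 - 21947)/((3 - 183)/(-183) - 83*(-2 + 50/61)) = (4356 - 21947)/(-1/183*(-180) - 83*(-72/61)) = -17591/(60/61 + 5976/61) = -17591/6036/61 = -17591*61/6036 = -1073051/6036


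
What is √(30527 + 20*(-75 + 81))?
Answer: √30647 ≈ 175.06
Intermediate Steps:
√(30527 + 20*(-75 + 81)) = √(30527 + 20*6) = √(30527 + 120) = √30647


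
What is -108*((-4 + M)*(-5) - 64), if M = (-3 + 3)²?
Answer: 4752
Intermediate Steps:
M = 0 (M = 0² = 0)
-108*((-4 + M)*(-5) - 64) = -108*((-4 + 0)*(-5) - 64) = -108*(-4*(-5) - 64) = -108*(20 - 64) = -108*(-44) = 4752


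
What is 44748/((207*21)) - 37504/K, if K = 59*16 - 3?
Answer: -13435780/454503 ≈ -29.561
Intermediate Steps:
K = 941 (K = 944 - 3 = 941)
44748/((207*21)) - 37504/K = 44748/((207*21)) - 37504/941 = 44748/4347 - 37504*1/941 = 44748*(1/4347) - 37504/941 = 4972/483 - 37504/941 = -13435780/454503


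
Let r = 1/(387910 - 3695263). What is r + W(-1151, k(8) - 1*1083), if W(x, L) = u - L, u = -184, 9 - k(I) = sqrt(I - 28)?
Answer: 2943544169/3307353 + 2*I*sqrt(5) ≈ 890.0 + 4.4721*I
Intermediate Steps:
k(I) = 9 - sqrt(-28 + I) (k(I) = 9 - sqrt(I - 28) = 9 - sqrt(-28 + I))
W(x, L) = -184 - L
r = -1/3307353 (r = 1/(-3307353) = -1/3307353 ≈ -3.0236e-7)
r + W(-1151, k(8) - 1*1083) = -1/3307353 + (-184 - ((9 - sqrt(-28 + 8)) - 1*1083)) = -1/3307353 + (-184 - ((9 - sqrt(-20)) - 1083)) = -1/3307353 + (-184 - ((9 - 2*I*sqrt(5)) - 1083)) = -1/3307353 + (-184 - (-1074 - 2*I*sqrt(5))) = -1/3307353 + (-184 + (1074 + 2*I*sqrt(5))) = -1/3307353 + (890 + 2*I*sqrt(5)) = 2943544169/3307353 + 2*I*sqrt(5)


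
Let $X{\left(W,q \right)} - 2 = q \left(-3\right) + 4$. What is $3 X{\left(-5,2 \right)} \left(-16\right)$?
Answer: $0$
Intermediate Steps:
$X{\left(W,q \right)} = 6 - 3 q$ ($X{\left(W,q \right)} = 2 + \left(q \left(-3\right) + 4\right) = 2 - \left(-4 + 3 q\right) = 6 - 3 q$)
$3 X{\left(-5,2 \right)} \left(-16\right) = 3 \left(6 - 6\right) \left(-16\right) = 3 \cdot 0 \left(-16\right) = 0 \left(-16\right) = 0$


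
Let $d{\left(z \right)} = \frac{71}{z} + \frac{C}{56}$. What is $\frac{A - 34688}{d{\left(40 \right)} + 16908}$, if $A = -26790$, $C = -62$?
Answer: $- \frac{17213840}{4734427} \approx -3.6359$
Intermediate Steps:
$d{\left(z \right)} = - \frac{31}{28} + \frac{71}{z}$ ($d{\left(z \right)} = \frac{71}{z} - \frac{62}{56} = \frac{71}{z} - \frac{31}{28} = - \frac{31}{28} + \frac{71}{z}$)
$\frac{A - 34688}{d{\left(40 \right)} + 16908} = \frac{-26790 - 34688}{\left(- \frac{31}{28} + \frac{71}{40}\right) + 16908} = - \frac{61478}{\left(- \frac{31}{28} + 71 \cdot \frac{1}{40}\right) + 16908} = - \frac{61478}{\left(- \frac{31}{28} + \frac{71}{40}\right) + 16908} = - \frac{61478}{\frac{187}{280} + 16908} = - \frac{61478}{\frac{4734427}{280}} = \left(-61478\right) \frac{280}{4734427} = - \frac{17213840}{4734427}$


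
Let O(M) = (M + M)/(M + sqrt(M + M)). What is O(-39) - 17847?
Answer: -731649/41 + 2*I*sqrt(78)/41 ≈ -17845.0 + 0.43082*I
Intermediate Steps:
O(M) = 2*M/(M + sqrt(2)*sqrt(M)) (O(M) = (2*M)/(M + sqrt(2*M)) = (2*M)/(M + sqrt(2)*sqrt(M)) = 2*M/(M + sqrt(2)*sqrt(M)))
O(-39) - 17847 = 2*(-39)/(-39 + sqrt(2)*sqrt(-39)) - 17847 = 2*(-39)/(-39 + sqrt(2)*(I*sqrt(39))) - 17847 = 2*(-39)/(-39 + I*sqrt(78)) - 17847 = -78/(-39 + I*sqrt(78)) - 17847 = -17847 - 78/(-39 + I*sqrt(78))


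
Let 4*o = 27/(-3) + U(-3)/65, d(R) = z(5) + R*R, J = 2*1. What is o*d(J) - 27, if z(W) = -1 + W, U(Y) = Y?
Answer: -2931/65 ≈ -45.092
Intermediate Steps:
J = 2
d(R) = 4 + R² (d(R) = (-1 + 5) + R*R = 4 + R²)
o = -147/65 (o = (27/(-3) - 3/65)/4 = (27*(-⅓) - 3*1/65)/4 = (-9 - 3/65)/4 = (¼)*(-588/65) = -147/65 ≈ -2.2615)
o*d(J) - 27 = -147*(4 + 2²)/65 - 27 = -147*(4 + 4)/65 - 27 = -147/65*8 - 27 = -1176/65 - 27 = -2931/65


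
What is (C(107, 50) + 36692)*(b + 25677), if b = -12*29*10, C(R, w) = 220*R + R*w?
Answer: 1455723654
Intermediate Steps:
b = -3480 (b = -348*10 = -3480)
(C(107, 50) + 36692)*(b + 25677) = (107*(220 + 50) + 36692)*(-3480 + 25677) = (107*270 + 36692)*22197 = (28890 + 36692)*22197 = 65582*22197 = 1455723654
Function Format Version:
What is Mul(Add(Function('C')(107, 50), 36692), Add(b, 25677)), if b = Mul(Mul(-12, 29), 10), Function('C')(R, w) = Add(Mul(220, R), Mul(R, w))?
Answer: 1455723654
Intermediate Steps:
b = -3480 (b = Mul(-348, 10) = -3480)
Mul(Add(Function('C')(107, 50), 36692), Add(b, 25677)) = Mul(Add(Mul(107, Add(220, 50)), 36692), Add(-3480, 25677)) = Mul(Add(Mul(107, 270), 36692), 22197) = Mul(Add(28890, 36692), 22197) = Mul(65582, 22197) = 1455723654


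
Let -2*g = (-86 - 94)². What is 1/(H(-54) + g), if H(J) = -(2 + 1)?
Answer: -1/16203 ≈ -6.1717e-5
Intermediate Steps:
H(J) = -3 (H(J) = -1*3 = -3)
g = -16200 (g = -(-86 - 94)²/2 = -½*(-180)² = -½*32400 = -16200)
1/(H(-54) + g) = 1/(-3 - 16200) = 1/(-16203) = -1/16203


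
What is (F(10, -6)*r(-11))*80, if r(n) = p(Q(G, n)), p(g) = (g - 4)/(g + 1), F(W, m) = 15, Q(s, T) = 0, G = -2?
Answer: -4800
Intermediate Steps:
p(g) = (-4 + g)/(1 + g)
r(n) = -4 (r(n) = (-4 + 0)/(1 + 0) = -4/1 = 1*(-4) = -4)
(F(10, -6)*r(-11))*80 = (15*(-4))*80 = -60*80 = -4800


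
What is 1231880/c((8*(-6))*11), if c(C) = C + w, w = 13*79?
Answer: 1231880/499 ≈ 2468.7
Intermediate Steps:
w = 1027
c(C) = 1027 + C (c(C) = C + 1027 = 1027 + C)
1231880/c((8*(-6))*11) = 1231880/(1027 + (8*(-6))*11) = 1231880/(1027 - 48*11) = 1231880/(1027 - 528) = 1231880/499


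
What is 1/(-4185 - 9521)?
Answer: -1/13706 ≈ -7.2961e-5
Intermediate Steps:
1/(-4185 - 9521) = 1/(-13706) = -1/13706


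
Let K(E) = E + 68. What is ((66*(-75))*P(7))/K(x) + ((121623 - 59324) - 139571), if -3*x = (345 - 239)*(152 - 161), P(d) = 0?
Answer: -77272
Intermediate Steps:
x = 318 (x = -(345 - 239)*(152 - 161)/3 = -106*(-9)/3 = -1/3*(-954) = 318)
K(E) = 68 + E
((66*(-75))*P(7))/K(x) + ((121623 - 59324) - 139571) = ((66*(-75))*0)/(68 + 318) + ((121623 - 59324) - 139571) = -4950*0/386 + (62299 - 139571) = 0*(1/386) - 77272 = 0 - 77272 = -77272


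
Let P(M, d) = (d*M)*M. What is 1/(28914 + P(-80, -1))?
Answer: 1/22514 ≈ 4.4417e-5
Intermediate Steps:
P(M, d) = d*M² (P(M, d) = (M*d)*M = d*M²)
1/(28914 + P(-80, -1)) = 1/(28914 - 1*(-80)²) = 1/(28914 - 1*6400) = 1/(28914 - 6400) = 1/22514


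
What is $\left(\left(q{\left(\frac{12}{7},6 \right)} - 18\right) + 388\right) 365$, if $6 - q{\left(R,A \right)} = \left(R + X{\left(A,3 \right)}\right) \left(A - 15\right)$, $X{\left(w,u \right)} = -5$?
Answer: $\frac{885125}{7} \approx 1.2645 \cdot 10^{5}$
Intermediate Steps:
$q{\left(R,A \right)} = 6 - \left(-15 + A\right) \left(-5 + R\right)$ ($q{\left(R,A \right)} = 6 - \left(R - 5\right) \left(A - 15\right) = 6 - \left(-5 + R\right) \left(-15 + A\right) = 6 - \left(-15 + A\right) \left(-5 + R\right)$)
$\left(\left(q{\left(\frac{12}{7},6 \right)} - 18\right) + 388\right) 365 = \left(\left(\left(-69 + 5 \cdot 6 + 15 \cdot \frac{12}{7} - 6 \cdot \frac{12}{7}\right) - 18\right) + 388\right) 365 = \left(\left(\left(-69 + 30 + 15 \cdot 12 \cdot \frac{1}{7} - 6 \cdot 12 \cdot \frac{1}{7}\right) - 18\right) + 388\right) 365 = \left(\left(\left(-69 + 30 + 15 \cdot \frac{12}{7} - 6 \cdot \frac{12}{7}\right) - 18\right) + 388\right) 365 = \left(\left(\left(-69 + 30 + \frac{180}{7} - \frac{72}{7}\right) - 18\right) + 388\right) 365 = \left(\left(- \frac{165}{7} - 18\right) + 388\right) 365 = \left(- \frac{291}{7} + 388\right) 365 = \frac{2425}{7} \cdot 365 = \frac{885125}{7}$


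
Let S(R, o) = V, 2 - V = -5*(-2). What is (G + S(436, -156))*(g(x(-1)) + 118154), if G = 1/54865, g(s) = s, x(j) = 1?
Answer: -10372094889/10973 ≈ -9.4524e+5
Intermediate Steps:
V = -8 (V = 2 - (-5)*(-2) = 2 - 1*10 = 2 - 10 = -8)
S(R, o) = -8
G = 1/54865 ≈ 1.8227e-5
(G + S(436, -156))*(g(x(-1)) + 118154) = (1/54865 - 8)*(1 + 118154) = -438919/54865*118155 = -10372094889/10973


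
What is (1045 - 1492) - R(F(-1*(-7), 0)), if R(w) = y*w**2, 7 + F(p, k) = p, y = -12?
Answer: -447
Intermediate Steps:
F(p, k) = -7 + p
R(w) = -12*w**2
(1045 - 1492) - R(F(-1*(-7), 0)) = (1045 - 1492) - (-12)*(-7 - 1*(-7))**2 = -447 - (-12)*(-7 + 7)**2 = -447 - (-12)*0**2 = -447 - (-12)*0 = -447 - 1*0 = -447 + 0 = -447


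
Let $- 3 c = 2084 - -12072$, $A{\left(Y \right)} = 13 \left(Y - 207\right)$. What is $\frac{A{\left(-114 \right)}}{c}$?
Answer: $\frac{12519}{14156} \approx 0.88436$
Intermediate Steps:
$A{\left(Y \right)} = -2691 + 13 Y$ ($A{\left(Y \right)} = 13 \left(-207 + Y\right) = -2691 + 13 Y$)
$c = - \frac{14156}{3}$ ($c = - \frac{2084 - -12072}{3} = - \frac{2084 + 12072}{3} = \left(- \frac{1}{3}\right) 14156 = - \frac{14156}{3} \approx -4718.7$)
$\frac{A{\left(-114 \right)}}{c} = \frac{-2691 + 13 \left(-114\right)}{- \frac{14156}{3}} = \left(-2691 - 1482\right) \left(- \frac{3}{14156}\right) = \left(-4173\right) \left(- \frac{3}{14156}\right) = \frac{12519}{14156}$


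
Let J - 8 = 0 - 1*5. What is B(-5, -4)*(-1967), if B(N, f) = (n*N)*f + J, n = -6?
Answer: 230139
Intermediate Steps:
J = 3 (J = 8 + (0 - 1*5) = 8 + (0 - 5) = 8 - 5 = 3)
B(N, f) = 3 - 6*N*f (B(N, f) = (-6*N)*f + 3 = -6*N*f + 3 = 3 - 6*N*f)
B(-5, -4)*(-1967) = (3 - 6*(-5)*(-4))*(-1967) = (3 - 120)*(-1967) = -117*(-1967) = 230139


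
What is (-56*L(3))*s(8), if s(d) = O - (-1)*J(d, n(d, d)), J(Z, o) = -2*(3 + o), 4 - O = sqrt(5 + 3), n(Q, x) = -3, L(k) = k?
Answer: -672 + 336*sqrt(2) ≈ -196.82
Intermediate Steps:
O = 4 - 2*sqrt(2) (O = 4 - sqrt(5 + 3) = 4 - sqrt(8) = 4 - 2*sqrt(2) ≈ 1.1716)
J(Z, o) = -6 - 2*o
s(d) = 4 - 2*sqrt(2) (s(d) = (4 - 2*sqrt(2)) - (-1)*(-6 - 2*(-3)) = (4 - 2*sqrt(2)) - (-1)*(-6 + 6) = (4 - 2*sqrt(2)) - (-1)*0 = (4 - 2*sqrt(2)) - 1*0 = (4 - 2*sqrt(2)) + 0 = 4 - 2*sqrt(2))
(-56*L(3))*s(8) = (-56*3)*(4 - 2*sqrt(2)) = -168*(4 - 2*sqrt(2)) = -672 + 336*sqrt(2)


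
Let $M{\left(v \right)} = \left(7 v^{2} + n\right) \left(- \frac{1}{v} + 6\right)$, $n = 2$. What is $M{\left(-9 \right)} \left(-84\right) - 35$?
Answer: $- \frac{876365}{3} \approx -2.9212 \cdot 10^{5}$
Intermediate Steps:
$M{\left(v \right)} = \left(2 + 7 v^{2}\right) \left(6 - \frac{1}{v}\right)$ ($M{\left(v \right)} = \left(7 v^{2} + 2\right) \left(- \frac{1}{v} + 6\right) = \left(2 + 7 v^{2}\right) \left(6 - \frac{1}{v}\right)$)
$M{\left(-9 \right)} \left(-84\right) - 35 = \left(12 - -63 - \frac{2}{-9} + 42 \left(-9\right)^{2}\right) \left(-84\right) - 35 = \left(12 + 63 - - \frac{2}{9} + 42 \cdot 81\right) \left(-84\right) - 35 = \left(12 + 63 + \frac{2}{9} + 3402\right) \left(-84\right) - 35 = \frac{31295}{9} \left(-84\right) - 35 = - \frac{876260}{3} - 35 = - \frac{876365}{3}$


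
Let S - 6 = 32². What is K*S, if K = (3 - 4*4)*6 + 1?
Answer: -79310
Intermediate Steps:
S = 1030 (S = 6 + 32² = 6 + 1024 = 1030)
K = -77 (K = (3 - 16)*6 + 1 = -13*6 + 1 = -78 + 1 = -77)
K*S = -77*1030 = -79310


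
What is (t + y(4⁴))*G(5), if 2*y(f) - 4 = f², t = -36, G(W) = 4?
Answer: 130936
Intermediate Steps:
y(f) = 2 + f²/2
(t + y(4⁴))*G(5) = (-36 + (2 + (4⁴)²/2))*4 = (-36 + (2 + (½)*256²))*4 = (-36 + (2 + (½)*65536))*4 = (-36 + (2 + 32768))*4 = (-36 + 32770)*4 = 32734*4 = 130936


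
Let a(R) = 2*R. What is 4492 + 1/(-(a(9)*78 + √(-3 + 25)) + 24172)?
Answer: 1164285538676/259190901 + √22/518381802 ≈ 4492.0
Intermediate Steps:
4492 + 1/(-(a(9)*78 + √(-3 + 25)) + 24172) = 4492 + 1/(-((2*9)*78 + √(-3 + 25)) + 24172) = 4492 + 1/(-(18*78 + √22) + 24172) = 4492 + 1/(-(1404 + √22) + 24172) = 4492 + 1/((-1404 - √22) + 24172) = 4492 + 1/(22768 - √22)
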